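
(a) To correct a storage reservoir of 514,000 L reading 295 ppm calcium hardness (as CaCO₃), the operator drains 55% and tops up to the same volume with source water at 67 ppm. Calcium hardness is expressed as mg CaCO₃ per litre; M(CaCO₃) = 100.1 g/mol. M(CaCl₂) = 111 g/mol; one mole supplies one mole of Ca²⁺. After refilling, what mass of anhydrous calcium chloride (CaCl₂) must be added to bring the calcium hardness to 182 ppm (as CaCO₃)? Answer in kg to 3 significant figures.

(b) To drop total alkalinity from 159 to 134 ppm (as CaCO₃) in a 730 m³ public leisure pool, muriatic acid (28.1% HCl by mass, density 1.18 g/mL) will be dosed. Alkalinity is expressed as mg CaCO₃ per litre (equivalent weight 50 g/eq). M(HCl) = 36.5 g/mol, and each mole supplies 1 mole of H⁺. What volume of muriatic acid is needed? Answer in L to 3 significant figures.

(a) 7.07 kg; (b) 40.2 L

(a) After draining 55% and refilling: 295 × 0.45 + 67 × 0.55 = 169.6 ppm.
(a) Deficit to target: 182 − 169.6 = 12.4 mg/L.
(a) As CaCO₃: 12.4 mg/L × 514,000 L = 6374 g; ÷ 100.1 = 63.67 mol Ca²⁺.
(a) Mass: 63.67 × 111 = 7068 g.

(b) Volume: 730 m³ = 730,000 L.
(b) Alkalinity to neutralize: (159 − 134) = 25 mg/L as CaCO₃ × 730,000 L = 18,250 g as CaCO₃.
(b) Equivalents of H⁺ required: 18,250 ÷ 50 g/eq = 365 eq = 365 mol HCl.
(b) Mass of HCl: 365 × 36.5 = 13,320 g.
(b) Mass of 28.1% solution: 13,320 / 0.281 = 47,410 g.
(b) Volume: 47,410 g ÷ 1.18 g/mL = 40,180 mL.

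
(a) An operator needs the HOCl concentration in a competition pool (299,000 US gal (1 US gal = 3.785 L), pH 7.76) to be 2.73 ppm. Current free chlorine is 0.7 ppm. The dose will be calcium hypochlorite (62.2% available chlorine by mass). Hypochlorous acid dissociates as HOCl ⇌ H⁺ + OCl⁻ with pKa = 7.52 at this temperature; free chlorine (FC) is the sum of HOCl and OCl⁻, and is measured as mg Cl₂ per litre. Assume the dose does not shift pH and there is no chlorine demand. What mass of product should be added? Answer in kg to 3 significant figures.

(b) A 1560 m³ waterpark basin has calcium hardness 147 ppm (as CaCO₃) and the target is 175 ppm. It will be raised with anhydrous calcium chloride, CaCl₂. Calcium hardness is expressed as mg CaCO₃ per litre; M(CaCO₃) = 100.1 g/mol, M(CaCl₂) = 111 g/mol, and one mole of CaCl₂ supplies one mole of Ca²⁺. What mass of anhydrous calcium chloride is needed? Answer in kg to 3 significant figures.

(a) Volume: 299,000 US gal × 3.785 L/gal = 1,131,715 L.
(a) [OCl⁻]/[HOCl] = 10^(pH − pKa) = 10^(7.76 − 7.52) = 1.738; fraction as HOCl = 1/(1 + 1.738) = 0.3653.
(a) Free chlorine required for 2.73 ppm HOCl: 2.73 / 0.3653 = 7.474 ppm.
(a) FC to add: 7.474 − 0.7 = 6.774 mg/L as Cl₂.
(a) Cl₂ equivalent: 6.774 mg/L × 1,131,715 L = 7666 g.
(a) Product at 62.2% available Cl: 7666 / 0.622 = 12,330 g.

(b) Volume: 1560 m³ = 1,560,000 L.
(b) Hardness to add: (175 − 147) = 28 mg/L as CaCO₃ × 1,560,000 L = 43,680 g as CaCO₃.
(b) Moles of Ca²⁺ (1 mol Ca²⁺ ≡ 1 mol CaCO₃): 43,680 / 100.1 g/mol = 436.4 mol.
(b) Mass of CaCl₂: 436.4 × 111 = 48,440 g.

(a) 12.3 kg; (b) 48.4 kg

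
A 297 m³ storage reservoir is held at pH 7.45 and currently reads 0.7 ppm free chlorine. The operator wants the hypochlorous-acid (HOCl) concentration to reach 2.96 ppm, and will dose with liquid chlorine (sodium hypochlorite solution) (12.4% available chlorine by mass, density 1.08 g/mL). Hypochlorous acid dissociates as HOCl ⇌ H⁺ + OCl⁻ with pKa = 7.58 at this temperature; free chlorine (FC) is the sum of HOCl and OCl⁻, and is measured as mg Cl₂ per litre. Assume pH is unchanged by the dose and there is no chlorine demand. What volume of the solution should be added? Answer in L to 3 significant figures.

9.88 L

Volume: 297 m³ = 297,000 L.
[OCl⁻]/[HOCl] = 10^(pH − pKa) = 10^(7.45 − 7.58) = 0.7413; fraction as HOCl = 1/(1 + 0.7413) = 0.5743.
Free chlorine required for 2.96 ppm HOCl: 2.96 / 0.5743 = 5.154 ppm.
FC to add: 5.154 − 0.7 = 4.454 mg/L as Cl₂.
Cl₂ equivalent: 4.454 mg/L × 297,000 L = 1323 g.
Product at 12.4% available Cl: 1323 / 0.124 = 10,670 g.
Volume: 10,670 g ÷ 1.08 g/mL = 9878 mL.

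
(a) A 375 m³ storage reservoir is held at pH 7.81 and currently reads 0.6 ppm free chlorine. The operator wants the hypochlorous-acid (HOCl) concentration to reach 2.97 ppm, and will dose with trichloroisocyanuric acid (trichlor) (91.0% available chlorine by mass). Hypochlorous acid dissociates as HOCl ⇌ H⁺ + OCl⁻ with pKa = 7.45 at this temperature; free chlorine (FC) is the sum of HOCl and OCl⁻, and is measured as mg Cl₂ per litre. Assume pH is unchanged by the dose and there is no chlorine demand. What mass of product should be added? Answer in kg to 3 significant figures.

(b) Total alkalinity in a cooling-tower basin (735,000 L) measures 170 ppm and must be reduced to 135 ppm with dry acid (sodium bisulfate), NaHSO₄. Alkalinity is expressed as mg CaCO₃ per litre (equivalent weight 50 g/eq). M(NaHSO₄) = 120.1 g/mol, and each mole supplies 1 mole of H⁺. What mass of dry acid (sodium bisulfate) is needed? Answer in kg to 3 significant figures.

(a) Volume: 375 m³ = 375,000 L.
(a) [OCl⁻]/[HOCl] = 10^(pH − pKa) = 10^(7.81 − 7.45) = 2.291; fraction as HOCl = 1/(1 + 2.291) = 0.3039.
(a) Free chlorine required for 2.97 ppm HOCl: 2.97 / 0.3039 = 9.774 ppm.
(a) FC to add: 9.774 − 0.6 = 9.174 mg/L as Cl₂.
(a) Cl₂ equivalent: 9.174 mg/L × 375,000 L = 3440 g.
(a) Product at 91.0% available Cl: 3440 / 0.91 = 3780 g.

(b) Alkalinity to neutralize: (170 − 135) = 35 mg/L as CaCO₃ × 735,000 L = 25,720 g as CaCO₃.
(b) Equivalents of H⁺ required: 25,720 ÷ 50 g/eq = 514.5 eq = 514.5 mol NaHSO₄.
(b) Mass of NaHSO₄: 514.5 × 120.1 = 61,790 g.

(a) 3.78 kg; (b) 61.8 kg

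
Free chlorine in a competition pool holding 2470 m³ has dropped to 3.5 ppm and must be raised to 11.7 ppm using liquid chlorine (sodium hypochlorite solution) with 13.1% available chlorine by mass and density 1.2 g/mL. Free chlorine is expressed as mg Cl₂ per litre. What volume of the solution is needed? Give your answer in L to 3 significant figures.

Volume: 2470 m³ = 2,470,000 L.
Chlorine deficit: 11.7 − 3.5 = 8.2 ppm = 8.2 mg/L as Cl₂.
Cl₂ equivalent needed: 8.2 mg/L × 2,470,000 L = 20,250,000 mg = 20,250 g.
Product at 13.1% available chlorine: 20,250 / 0.131 = 154,600 g.
Volume at density 1.2 g/mL: 154,600 g ÷ 1.2 g/mL = 128,800 mL.

129 L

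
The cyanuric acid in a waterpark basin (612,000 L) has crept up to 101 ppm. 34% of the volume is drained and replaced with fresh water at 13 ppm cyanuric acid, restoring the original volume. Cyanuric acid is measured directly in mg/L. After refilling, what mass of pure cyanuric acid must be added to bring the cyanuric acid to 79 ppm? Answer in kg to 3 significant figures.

After draining 34% and refilling: 101 × 0.66 + 13 × 0.34 = 71.08 ppm.
Deficit to target: 79 − 71.08 = 7.92 mg/L.
Mass: 7.92 mg/L × 612,000 L = 4847 g cyanuric acid.

4.85 kg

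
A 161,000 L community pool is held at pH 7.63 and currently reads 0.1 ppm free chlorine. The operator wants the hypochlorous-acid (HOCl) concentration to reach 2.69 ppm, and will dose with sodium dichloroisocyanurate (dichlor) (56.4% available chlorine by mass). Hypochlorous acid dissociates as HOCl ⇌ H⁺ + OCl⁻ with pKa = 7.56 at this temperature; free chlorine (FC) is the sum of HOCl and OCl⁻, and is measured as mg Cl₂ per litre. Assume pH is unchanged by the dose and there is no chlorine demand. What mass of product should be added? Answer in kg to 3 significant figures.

[OCl⁻]/[HOCl] = 10^(pH − pKa) = 10^(7.63 − 7.56) = 1.175; fraction as HOCl = 1/(1 + 1.175) = 0.4598.
Free chlorine required for 2.69 ppm HOCl: 2.69 / 0.4598 = 5.85 ppm.
FC to add: 5.85 − 0.1 = 5.75 mg/L as Cl₂.
Cl₂ equivalent: 5.75 mg/L × 161,000 L = 925.8 g.
Product at 56.4% available Cl: 925.8 / 0.564 = 1642 g.

1.64 kg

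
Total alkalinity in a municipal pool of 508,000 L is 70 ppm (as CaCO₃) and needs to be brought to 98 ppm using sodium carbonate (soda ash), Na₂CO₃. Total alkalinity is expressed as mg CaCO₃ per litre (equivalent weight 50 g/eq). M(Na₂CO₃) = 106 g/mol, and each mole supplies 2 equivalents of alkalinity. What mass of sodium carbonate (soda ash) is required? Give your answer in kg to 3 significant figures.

15.1 kg

Alkalinity to add: (98 − 70) = 28 mg/L as CaCO₃ × 508,000 L = 14,220 g as CaCO₃.
Equivalents: 14,220 g ÷ 50 g/eq = 284.5 eq.
Each mole of Na₂CO₃ supplies 2 eq, so 284.5 / 2 = 142.2 mol.
Mass: 142.2 mol × 106 g/mol = 15,080 g.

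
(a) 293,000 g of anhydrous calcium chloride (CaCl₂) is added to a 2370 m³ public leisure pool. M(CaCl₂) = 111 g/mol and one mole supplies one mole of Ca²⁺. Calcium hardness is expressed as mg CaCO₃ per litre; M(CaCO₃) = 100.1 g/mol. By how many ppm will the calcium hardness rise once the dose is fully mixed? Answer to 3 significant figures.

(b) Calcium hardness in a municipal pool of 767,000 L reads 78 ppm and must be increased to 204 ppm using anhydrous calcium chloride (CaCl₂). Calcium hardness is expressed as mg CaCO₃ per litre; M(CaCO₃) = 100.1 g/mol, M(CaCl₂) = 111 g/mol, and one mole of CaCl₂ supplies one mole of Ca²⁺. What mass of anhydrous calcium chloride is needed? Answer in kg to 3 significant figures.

(a) Volume: 2370 m³ = 2,370,000 L.
(a) Moles of Ca²⁺: 293,000 g ÷ 111 g/mol = 2640 mol.
(a) As CaCO₃: 2640 mol × 100.1 g/mol = 264,200 g.
(a) Rise: 264,200 g / 2,370,000 L × 1000 = 111.5 mg/L.

(b) Hardness to add: (204 − 78) = 126 mg/L as CaCO₃ × 767,000 L = 96,640 g as CaCO₃.
(b) Moles of Ca²⁺ (1 mol Ca²⁺ ≡ 1 mol CaCO₃): 96,640 / 100.1 g/mol = 965.5 mol.
(b) Mass of CaCl₂: 965.5 × 111 = 107,200 g.

(a) 111 ppm; (b) 107 kg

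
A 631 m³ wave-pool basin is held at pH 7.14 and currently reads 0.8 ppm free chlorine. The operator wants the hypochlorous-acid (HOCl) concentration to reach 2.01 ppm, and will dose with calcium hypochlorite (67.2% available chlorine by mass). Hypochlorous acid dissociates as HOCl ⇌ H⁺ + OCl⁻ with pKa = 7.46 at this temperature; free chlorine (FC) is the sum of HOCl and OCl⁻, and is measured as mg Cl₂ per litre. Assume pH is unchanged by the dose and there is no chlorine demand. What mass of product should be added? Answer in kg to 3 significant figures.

2.04 kg

Volume: 631 m³ = 631,000 L.
[OCl⁻]/[HOCl] = 10^(pH − pKa) = 10^(7.14 − 7.46) = 0.4786; fraction as HOCl = 1/(1 + 0.4786) = 0.6763.
Free chlorine required for 2.01 ppm HOCl: 2.01 / 0.6763 = 2.972 ppm.
FC to add: 2.972 − 0.8 = 2.172 mg/L as Cl₂.
Cl₂ equivalent: 2.172 mg/L × 631,000 L = 1371 g.
Product at 67.2% available Cl: 1371 / 0.672 = 2040 g.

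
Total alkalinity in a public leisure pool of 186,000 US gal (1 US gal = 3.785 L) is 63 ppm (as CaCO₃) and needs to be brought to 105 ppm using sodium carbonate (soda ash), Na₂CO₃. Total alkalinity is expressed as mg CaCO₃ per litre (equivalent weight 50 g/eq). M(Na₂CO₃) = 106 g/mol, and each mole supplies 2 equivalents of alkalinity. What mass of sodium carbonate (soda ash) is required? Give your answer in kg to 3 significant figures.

Volume: 186,000 US gal × 3.785 L/gal = 704,010 L.
Alkalinity to add: (105 − 63) = 42 mg/L as CaCO₃ × 704,010 L = 29,570 g as CaCO₃.
Equivalents: 29,570 g ÷ 50 g/eq = 591.4 eq.
Each mole of Na₂CO₃ supplies 2 eq, so 591.4 / 2 = 295.7 mol.
Mass: 295.7 mol × 106 g/mol = 31,340 g.

31.3 kg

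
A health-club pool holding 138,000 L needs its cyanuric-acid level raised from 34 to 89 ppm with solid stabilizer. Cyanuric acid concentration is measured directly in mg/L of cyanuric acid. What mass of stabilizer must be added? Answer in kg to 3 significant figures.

CYA to add: (89 − 34) = 55 mg/L × 138,000 L = 7590 g cyanuric acid.

7.59 kg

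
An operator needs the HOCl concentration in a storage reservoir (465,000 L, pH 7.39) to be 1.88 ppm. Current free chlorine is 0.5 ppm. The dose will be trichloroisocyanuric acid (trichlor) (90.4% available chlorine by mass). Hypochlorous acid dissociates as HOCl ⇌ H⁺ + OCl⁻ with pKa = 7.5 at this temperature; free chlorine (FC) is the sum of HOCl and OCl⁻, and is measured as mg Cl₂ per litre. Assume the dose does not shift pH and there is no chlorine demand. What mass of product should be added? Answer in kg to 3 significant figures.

1.46 kg

[OCl⁻]/[HOCl] = 10^(pH − pKa) = 10^(7.39 − 7.5) = 0.7762; fraction as HOCl = 1/(1 + 0.7762) = 0.563.
Free chlorine required for 1.88 ppm HOCl: 1.88 / 0.563 = 3.339 ppm.
FC to add: 3.339 − 0.5 = 2.839 mg/L as Cl₂.
Cl₂ equivalent: 2.839 mg/L × 465,000 L = 1320 g.
Product at 90.4% available Cl: 1320 / 0.904 = 1461 g.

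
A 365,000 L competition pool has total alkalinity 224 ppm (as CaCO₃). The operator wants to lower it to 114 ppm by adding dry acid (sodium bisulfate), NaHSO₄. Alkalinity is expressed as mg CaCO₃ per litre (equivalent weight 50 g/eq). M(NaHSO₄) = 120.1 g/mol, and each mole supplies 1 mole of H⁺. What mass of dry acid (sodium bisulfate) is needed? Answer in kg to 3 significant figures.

Alkalinity to neutralize: (224 − 114) = 110 mg/L as CaCO₃ × 365,000 L = 40,150 g as CaCO₃.
Equivalents of H⁺ required: 40,150 ÷ 50 g/eq = 803 eq = 803 mol NaHSO₄.
Mass of NaHSO₄: 803 × 120.1 = 96,440 g.

96.4 kg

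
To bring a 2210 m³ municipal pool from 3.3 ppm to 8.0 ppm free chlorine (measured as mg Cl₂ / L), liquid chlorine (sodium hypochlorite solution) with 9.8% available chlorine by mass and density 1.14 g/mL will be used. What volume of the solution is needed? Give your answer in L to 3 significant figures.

93.0 L

Volume: 2210 m³ = 2,210,000 L.
Chlorine deficit: 8.0 − 3.3 = 4.7 ppm = 4.7 mg/L as Cl₂.
Cl₂ equivalent needed: 4.7 mg/L × 2,210,000 L = 10,390,000 mg = 10,390 g.
Product at 9.8% available chlorine: 10,390 / 0.098 = 106,000 g.
Volume at density 1.14 g/mL: 106,000 g ÷ 1.14 g/mL = 92,970 mL.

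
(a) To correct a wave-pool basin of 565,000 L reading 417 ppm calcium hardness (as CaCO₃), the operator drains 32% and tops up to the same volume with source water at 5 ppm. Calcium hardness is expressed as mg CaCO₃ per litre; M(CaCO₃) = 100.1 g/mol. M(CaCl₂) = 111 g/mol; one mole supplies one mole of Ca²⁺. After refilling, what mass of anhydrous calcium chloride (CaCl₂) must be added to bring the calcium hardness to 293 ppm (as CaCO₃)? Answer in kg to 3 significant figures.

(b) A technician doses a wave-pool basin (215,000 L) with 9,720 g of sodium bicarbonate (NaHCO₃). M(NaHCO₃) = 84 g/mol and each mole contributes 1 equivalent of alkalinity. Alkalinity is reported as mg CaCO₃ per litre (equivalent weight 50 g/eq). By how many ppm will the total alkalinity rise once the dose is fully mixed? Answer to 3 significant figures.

(a) 4.91 kg; (b) 26.9 ppm

(a) After draining 32% and refilling: 417 × 0.68 + 5 × 0.32 = 285.16 ppm.
(a) Deficit to target: 293 − 285.16 = 7.84 mg/L.
(a) As CaCO₃: 7.84 mg/L × 565,000 L = 4430 g; ÷ 100.1 = 44.25 mol Ca²⁺.
(a) Mass: 44.25 × 111 = 4912 g.

(b) Moles of NaHCO₃: 9,720 g ÷ 84 g/mol = 115.7 mol → 115.7 eq of alkalinity.
(b) As CaCO₃: 115.7 eq × 50 g/eq = 5786 g.
(b) Rise: 5786 g / 215,000 L × 1000 = 26.91 mg/L.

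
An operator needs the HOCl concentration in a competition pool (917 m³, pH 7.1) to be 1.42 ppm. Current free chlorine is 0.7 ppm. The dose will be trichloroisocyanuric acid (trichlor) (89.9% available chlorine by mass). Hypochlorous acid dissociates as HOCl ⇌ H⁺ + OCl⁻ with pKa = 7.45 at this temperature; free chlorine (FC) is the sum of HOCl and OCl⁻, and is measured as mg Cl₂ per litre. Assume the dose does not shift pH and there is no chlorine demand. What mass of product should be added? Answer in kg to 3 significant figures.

1.38 kg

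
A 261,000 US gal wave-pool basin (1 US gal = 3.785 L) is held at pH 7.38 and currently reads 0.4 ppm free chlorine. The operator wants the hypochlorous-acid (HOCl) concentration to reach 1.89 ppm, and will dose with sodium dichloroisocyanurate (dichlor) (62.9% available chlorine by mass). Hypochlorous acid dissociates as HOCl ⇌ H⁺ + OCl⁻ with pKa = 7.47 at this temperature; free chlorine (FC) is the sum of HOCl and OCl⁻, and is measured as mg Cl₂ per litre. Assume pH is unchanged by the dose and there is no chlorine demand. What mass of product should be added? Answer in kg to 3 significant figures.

4.75 kg

Volume: 261,000 US gal × 3.785 L/gal = 987,885 L.
[OCl⁻]/[HOCl] = 10^(pH − pKa) = 10^(7.38 − 7.47) = 0.8128; fraction as HOCl = 1/(1 + 0.8128) = 0.5516.
Free chlorine required for 1.89 ppm HOCl: 1.89 / 0.5516 = 3.426 ppm.
FC to add: 3.426 − 0.4 = 3.026 mg/L as Cl₂.
Cl₂ equivalent: 3.026 mg/L × 987,885 L = 2990 g.
Product at 62.9% available Cl: 2990 / 0.629 = 4753 g.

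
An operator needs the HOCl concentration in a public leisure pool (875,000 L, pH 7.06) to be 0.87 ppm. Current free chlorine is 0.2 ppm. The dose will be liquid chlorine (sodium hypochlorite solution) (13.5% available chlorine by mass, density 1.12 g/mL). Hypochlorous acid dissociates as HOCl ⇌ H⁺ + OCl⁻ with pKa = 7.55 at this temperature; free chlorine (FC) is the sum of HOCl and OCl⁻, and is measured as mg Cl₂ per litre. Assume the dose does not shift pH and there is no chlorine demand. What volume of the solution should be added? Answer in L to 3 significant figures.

5.51 L

[OCl⁻]/[HOCl] = 10^(pH − pKa) = 10^(7.06 − 7.55) = 0.3236; fraction as HOCl = 1/(1 + 0.3236) = 0.7555.
Free chlorine required for 0.87 ppm HOCl: 0.87 / 0.7555 = 1.152 ppm.
FC to add: 1.152 − 0.2 = 0.9515 mg/L as Cl₂.
Cl₂ equivalent: 0.9515 mg/L × 875,000 L = 832.6 g.
Product at 13.5% available Cl: 832.6 / 0.135 = 6167 g.
Volume: 6167 g ÷ 1.12 g/mL = 5507 mL.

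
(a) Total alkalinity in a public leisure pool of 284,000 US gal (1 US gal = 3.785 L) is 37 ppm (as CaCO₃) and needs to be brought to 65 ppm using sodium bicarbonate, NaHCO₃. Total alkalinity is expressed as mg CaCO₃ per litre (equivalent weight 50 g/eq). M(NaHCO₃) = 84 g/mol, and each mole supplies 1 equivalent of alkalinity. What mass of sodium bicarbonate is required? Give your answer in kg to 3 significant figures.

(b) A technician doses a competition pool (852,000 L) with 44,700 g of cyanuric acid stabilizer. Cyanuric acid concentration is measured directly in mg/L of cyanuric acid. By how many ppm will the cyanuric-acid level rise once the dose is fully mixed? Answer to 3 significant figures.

(a) Volume: 284,000 US gal × 3.785 L/gal = 1,074,940 L.
(a) Alkalinity to add: (65 − 37) = 28 mg/L as CaCO₃ × 1,074,940 L = 30,100 g as CaCO₃.
(a) Equivalents: 30,100 g ÷ 50 g/eq = 602 eq.
(a) NaHCO₃ supplies 1 eq per mole → 602 mol.
(a) Mass: 602 mol × 84 g/mol = 50,570 g.

(b) Rise: 44,700 g / 852,000 L × 1000 = 52.46 mg/L.

(a) 50.6 kg; (b) 52.5 ppm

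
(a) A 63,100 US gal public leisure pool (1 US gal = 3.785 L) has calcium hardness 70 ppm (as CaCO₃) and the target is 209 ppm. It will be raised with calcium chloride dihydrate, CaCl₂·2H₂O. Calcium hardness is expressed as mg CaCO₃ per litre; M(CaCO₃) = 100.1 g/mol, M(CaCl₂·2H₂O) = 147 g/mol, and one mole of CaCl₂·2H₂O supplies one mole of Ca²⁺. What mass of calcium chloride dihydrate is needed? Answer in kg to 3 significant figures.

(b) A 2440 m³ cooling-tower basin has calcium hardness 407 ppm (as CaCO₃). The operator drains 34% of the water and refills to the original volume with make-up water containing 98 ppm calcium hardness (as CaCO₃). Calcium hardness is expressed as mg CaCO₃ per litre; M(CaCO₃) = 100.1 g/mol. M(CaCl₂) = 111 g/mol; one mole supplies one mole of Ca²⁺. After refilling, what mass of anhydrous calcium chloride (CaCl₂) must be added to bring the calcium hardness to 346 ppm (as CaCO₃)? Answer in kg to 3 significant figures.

(a) Volume: 63,100 US gal × 3.785 L/gal = 238,834 L.
(a) Hardness to add: (209 − 70) = 139 mg/L as CaCO₃ × 238,834 L = 33,200 g as CaCO₃.
(a) Moles of Ca²⁺ (1 mol Ca²⁺ ≡ 1 mol CaCO₃): 33,200 / 100.1 g/mol = 331.6 mol.
(a) Mass of CaCl₂·2H₂O: 331.6 × 147 = 48,750 g.

(b) Volume: 2440 m³ = 2,440,000 L.
(b) After draining 34% and refilling: 407 × 0.66 + 98 × 0.34 = 301.94 ppm.
(b) Deficit to target: 346 − 301.94 = 44.06 mg/L.
(b) As CaCO₃: 44.06 mg/L × 2,440,000 L = 107,500 g; ÷ 100.1 = 1074 mol Ca²⁺.
(b) Mass: 1074 × 111 = 119,200 g.

(a) 48.8 kg; (b) 119 kg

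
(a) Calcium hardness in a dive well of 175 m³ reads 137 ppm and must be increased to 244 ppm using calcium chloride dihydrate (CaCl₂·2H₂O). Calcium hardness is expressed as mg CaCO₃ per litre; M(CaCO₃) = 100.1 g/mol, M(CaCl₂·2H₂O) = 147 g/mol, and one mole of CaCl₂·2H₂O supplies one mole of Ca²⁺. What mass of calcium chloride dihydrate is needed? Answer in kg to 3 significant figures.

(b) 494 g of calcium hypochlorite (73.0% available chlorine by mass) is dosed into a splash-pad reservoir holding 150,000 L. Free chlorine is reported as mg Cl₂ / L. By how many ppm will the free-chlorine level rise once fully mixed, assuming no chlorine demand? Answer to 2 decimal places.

(a) Volume: 175 m³ = 175,000 L.
(a) Hardness to add: (244 − 137) = 107 mg/L as CaCO₃ × 175,000 L = 18,720 g as CaCO₃.
(a) Moles of Ca²⁺ (1 mol Ca²⁺ ≡ 1 mol CaCO₃): 18,720 / 100.1 g/mol = 187.1 mol.
(a) Mass of CaCl₂·2H₂O: 187.1 × 147 = 27,500 g.

(b) Available chlorine delivered: 494 g × 0.73 = 360.6 g as Cl₂.
(b) Concentration rise: 360.6 g / 150,000 L = 2.404 mg/L = 2.40 ppm.

(a) 27.5 kg; (b) 2.40 ppm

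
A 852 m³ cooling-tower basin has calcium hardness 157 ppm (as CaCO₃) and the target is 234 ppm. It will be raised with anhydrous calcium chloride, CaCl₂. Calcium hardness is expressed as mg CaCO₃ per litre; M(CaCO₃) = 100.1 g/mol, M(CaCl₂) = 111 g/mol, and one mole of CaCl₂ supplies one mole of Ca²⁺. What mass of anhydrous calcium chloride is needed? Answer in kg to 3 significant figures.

72.7 kg

Volume: 852 m³ = 852,000 L.
Hardness to add: (234 − 157) = 77 mg/L as CaCO₃ × 852,000 L = 65,600 g as CaCO₃.
Moles of Ca²⁺ (1 mol Ca²⁺ ≡ 1 mol CaCO₃): 65,600 / 100.1 g/mol = 655.4 mol.
Mass of CaCl₂: 655.4 × 111 = 72,750 g.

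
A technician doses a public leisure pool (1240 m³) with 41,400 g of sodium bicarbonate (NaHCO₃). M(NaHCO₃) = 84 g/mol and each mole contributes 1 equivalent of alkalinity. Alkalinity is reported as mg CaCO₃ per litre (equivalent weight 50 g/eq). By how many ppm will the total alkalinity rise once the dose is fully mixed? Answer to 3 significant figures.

Volume: 1240 m³ = 1,240,000 L.
Moles of NaHCO₃: 41,400 g ÷ 84 g/mol = 492.9 mol → 492.9 eq of alkalinity.
As CaCO₃: 492.9 eq × 50 g/eq = 24,640 g.
Rise: 24,640 g / 1,240,000 L × 1000 = 19.87 mg/L.

19.9 ppm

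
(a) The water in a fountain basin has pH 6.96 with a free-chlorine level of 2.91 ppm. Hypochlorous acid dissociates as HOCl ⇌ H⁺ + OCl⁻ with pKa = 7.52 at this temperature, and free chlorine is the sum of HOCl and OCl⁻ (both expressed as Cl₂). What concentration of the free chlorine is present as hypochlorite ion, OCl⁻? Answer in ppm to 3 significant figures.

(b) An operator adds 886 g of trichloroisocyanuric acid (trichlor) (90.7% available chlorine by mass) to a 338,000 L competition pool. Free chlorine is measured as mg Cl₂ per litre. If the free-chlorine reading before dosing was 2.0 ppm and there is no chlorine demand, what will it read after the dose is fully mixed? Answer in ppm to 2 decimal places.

(a) 0.628 ppm; (b) 4.38 ppm

(a) [OCl⁻]/[HOCl] = 10^(pH − pKa) = 10^(6.96 − 7.52) = 10^-0.56 = 0.2754.
(a) Fraction as HOCl = 1 / (1 + 0.2754) = 0.7841.
(a) OCl⁻ = (1 − 0.7841) × 2.91 ppm = 0.6284 ppm.

(b) Available chlorine delivered: 886 g × 0.907 = 803.6 g as Cl₂.
(b) Concentration rise: 803.6 g / 338,000 L = 2.378 mg/L = 2.38 ppm.
(b) Final FC: 2.0 + 2.38 = 4.38 ppm.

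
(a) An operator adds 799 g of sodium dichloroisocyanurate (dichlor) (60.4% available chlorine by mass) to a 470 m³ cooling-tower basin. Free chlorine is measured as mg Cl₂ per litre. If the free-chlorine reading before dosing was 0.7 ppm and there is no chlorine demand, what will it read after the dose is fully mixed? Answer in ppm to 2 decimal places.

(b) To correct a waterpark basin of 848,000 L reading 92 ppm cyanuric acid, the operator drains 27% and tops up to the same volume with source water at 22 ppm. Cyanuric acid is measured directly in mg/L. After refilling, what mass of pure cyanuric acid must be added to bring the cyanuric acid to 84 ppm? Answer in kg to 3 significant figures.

(a) Volume: 470 m³ = 470,000 L.
(a) Available chlorine delivered: 799 g × 0.604 = 482.6 g as Cl₂.
(a) Concentration rise: 482.6 g / 470,000 L = 1.027 mg/L = 1.03 ppm.
(a) Final FC: 0.7 + 1.03 = 1.73 ppm.

(b) After draining 27% and refilling: 92 × 0.73 + 22 × 0.27 = 73.1 ppm.
(b) Deficit to target: 84 − 73.1 = 10.9 mg/L.
(b) Mass: 10.9 mg/L × 848,000 L = 9243 g cyanuric acid.

(a) 1.73 ppm; (b) 9.24 kg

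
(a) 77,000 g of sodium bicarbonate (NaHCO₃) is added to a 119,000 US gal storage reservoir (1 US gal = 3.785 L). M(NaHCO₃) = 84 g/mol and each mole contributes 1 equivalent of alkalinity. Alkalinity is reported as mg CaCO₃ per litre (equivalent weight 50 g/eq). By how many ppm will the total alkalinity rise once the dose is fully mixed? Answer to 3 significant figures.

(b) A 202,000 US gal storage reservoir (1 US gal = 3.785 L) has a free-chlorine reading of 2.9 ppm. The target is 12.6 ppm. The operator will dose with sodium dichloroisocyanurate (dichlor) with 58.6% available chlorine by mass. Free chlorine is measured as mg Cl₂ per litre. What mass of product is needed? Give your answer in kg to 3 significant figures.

(a) Volume: 119,000 US gal × 3.785 L/gal = 450,415 L.
(a) Moles of NaHCO₃: 77,000 g ÷ 84 g/mol = 916.7 mol → 916.7 eq of alkalinity.
(a) As CaCO₃: 916.7 eq × 50 g/eq = 45,830 g.
(a) Rise: 45,830 g / 450,415 L × 1000 = 101.8 mg/L.

(b) Volume: 202,000 US gal × 3.785 L/gal = 764,570 L.
(b) Chlorine deficit: 12.6 − 2.9 = 9.7 ppm = 9.7 mg/L as Cl₂.
(b) Cl₂ equivalent needed: 9.7 mg/L × 764,570 L = 7,416,000 mg = 7416 g.
(b) Product at 58.6% available chlorine: 7416 / 0.586 = 12,660 g.

(a) 102 ppm; (b) 12.7 kg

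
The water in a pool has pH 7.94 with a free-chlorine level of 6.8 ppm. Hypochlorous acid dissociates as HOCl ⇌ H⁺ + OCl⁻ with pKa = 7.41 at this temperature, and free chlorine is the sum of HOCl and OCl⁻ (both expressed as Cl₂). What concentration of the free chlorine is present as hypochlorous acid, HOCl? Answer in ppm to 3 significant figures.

1.55 ppm

[OCl⁻]/[HOCl] = 10^(pH − pKa) = 10^(7.94 − 7.41) = 10^0.53 = 3.388.
Fraction as HOCl = 1 / (1 + 3.388) = 0.2279.
HOCl = 0.2279 × 6.8 ppm = 1.55 ppm.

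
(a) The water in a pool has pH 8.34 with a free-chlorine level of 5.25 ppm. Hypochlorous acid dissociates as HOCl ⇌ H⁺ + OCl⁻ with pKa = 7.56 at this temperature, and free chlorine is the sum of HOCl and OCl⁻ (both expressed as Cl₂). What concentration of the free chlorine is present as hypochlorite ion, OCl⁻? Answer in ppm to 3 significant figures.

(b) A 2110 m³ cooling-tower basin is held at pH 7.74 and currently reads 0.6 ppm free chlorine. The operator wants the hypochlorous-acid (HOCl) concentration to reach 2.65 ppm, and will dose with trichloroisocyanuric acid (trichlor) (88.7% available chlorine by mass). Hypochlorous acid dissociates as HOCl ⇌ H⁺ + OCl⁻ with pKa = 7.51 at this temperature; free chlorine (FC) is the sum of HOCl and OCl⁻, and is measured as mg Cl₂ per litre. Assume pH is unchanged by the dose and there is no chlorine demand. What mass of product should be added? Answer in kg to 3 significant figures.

(a) 4.50 ppm; (b) 15.6 kg

(a) [OCl⁻]/[HOCl] = 10^(pH − pKa) = 10^(8.34 − 7.56) = 10^0.78 = 6.026.
(a) Fraction as HOCl = 1 / (1 + 6.026) = 0.1423.
(a) OCl⁻ = (1 − 0.1423) × 5.25 ppm = 4.503 ppm.

(b) Volume: 2110 m³ = 2,110,000 L.
(b) [OCl⁻]/[HOCl] = 10^(pH − pKa) = 10^(7.74 − 7.51) = 1.698; fraction as HOCl = 1/(1 + 1.698) = 0.3706.
(b) Free chlorine required for 2.65 ppm HOCl: 2.65 / 0.3706 = 7.15 ppm.
(b) FC to add: 7.15 − 0.6 = 6.55 mg/L as Cl₂.
(b) Cl₂ equivalent: 6.55 mg/L × 2,110,000 L = 13,820 g.
(b) Product at 88.7% available Cl: 13,820 / 0.887 = 15,580 g.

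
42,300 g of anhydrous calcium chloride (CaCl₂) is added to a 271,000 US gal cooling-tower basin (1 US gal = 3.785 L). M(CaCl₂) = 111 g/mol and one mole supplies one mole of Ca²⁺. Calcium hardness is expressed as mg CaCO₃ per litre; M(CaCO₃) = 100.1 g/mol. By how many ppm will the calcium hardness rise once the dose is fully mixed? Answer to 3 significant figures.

37.2 ppm

Volume: 271,000 US gal × 3.785 L/gal = 1,025,735 L.
Moles of Ca²⁺: 42,300 g ÷ 111 g/mol = 381.1 mol.
As CaCO₃: 381.1 mol × 100.1 g/mol = 38,150 g.
Rise: 38,150 g / 1,025,735 L × 1000 = 37.19 mg/L.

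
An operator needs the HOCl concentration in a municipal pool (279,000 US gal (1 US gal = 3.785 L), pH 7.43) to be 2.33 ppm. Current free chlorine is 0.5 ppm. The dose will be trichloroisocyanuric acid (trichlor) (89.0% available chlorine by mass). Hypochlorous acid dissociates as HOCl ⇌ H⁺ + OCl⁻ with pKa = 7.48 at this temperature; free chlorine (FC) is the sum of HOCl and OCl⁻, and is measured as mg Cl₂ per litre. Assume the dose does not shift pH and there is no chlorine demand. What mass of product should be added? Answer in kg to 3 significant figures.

4.64 kg

Volume: 279,000 US gal × 3.785 L/gal = 1,056,015 L.
[OCl⁻]/[HOCl] = 10^(pH − pKa) = 10^(7.43 − 7.48) = 0.8913; fraction as HOCl = 1/(1 + 0.8913) = 0.5288.
Free chlorine required for 2.33 ppm HOCl: 2.33 / 0.5288 = 4.407 ppm.
FC to add: 4.407 − 0.5 = 3.907 mg/L as Cl₂.
Cl₂ equivalent: 3.907 mg/L × 1,056,015 L = 4125 g.
Product at 89.0% available Cl: 4125 / 0.89 = 4635 g.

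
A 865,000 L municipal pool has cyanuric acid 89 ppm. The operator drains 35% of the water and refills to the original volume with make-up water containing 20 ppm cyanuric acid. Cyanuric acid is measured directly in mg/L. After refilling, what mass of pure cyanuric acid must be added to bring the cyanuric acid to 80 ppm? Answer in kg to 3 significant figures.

After draining 35% and refilling: 89 × 0.65 + 20 × 0.35 = 64.85 ppm.
Deficit to target: 80 − 64.85 = 15.15 mg/L.
Mass: 15.15 mg/L × 865,000 L = 13,100 g cyanuric acid.

13.1 kg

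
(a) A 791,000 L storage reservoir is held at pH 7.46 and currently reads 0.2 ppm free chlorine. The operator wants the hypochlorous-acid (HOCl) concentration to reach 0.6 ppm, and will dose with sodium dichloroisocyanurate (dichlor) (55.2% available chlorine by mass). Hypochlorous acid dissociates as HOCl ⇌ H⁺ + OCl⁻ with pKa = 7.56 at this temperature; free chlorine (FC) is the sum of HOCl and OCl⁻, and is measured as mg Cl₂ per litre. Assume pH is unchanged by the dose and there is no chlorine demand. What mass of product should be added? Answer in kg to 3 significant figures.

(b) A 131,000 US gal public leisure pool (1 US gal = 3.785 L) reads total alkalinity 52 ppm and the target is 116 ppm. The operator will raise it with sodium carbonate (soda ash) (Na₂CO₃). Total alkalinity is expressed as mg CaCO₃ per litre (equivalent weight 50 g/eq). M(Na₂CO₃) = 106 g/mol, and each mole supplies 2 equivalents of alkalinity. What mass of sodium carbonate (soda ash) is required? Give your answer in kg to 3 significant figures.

(a) [OCl⁻]/[HOCl] = 10^(pH − pKa) = 10^(7.46 − 7.56) = 0.7943; fraction as HOCl = 1/(1 + 0.7943) = 0.5573.
(a) Free chlorine required for 0.6 ppm HOCl: 0.6 / 0.5573 = 1.077 ppm.
(a) FC to add: 1.077 − 0.2 = 0.8766 mg/L as Cl₂.
(a) Cl₂ equivalent: 0.8766 mg/L × 791,000 L = 693.4 g.
(a) Product at 55.2% available Cl: 693.4 / 0.552 = 1256 g.

(b) Volume: 131,000 US gal × 3.785 L/gal = 495,835 L.
(b) Alkalinity to add: (116 − 52) = 64 mg/L as CaCO₃ × 495,835 L = 31,730 g as CaCO₃.
(b) Equivalents: 31,730 g ÷ 50 g/eq = 634.7 eq.
(b) Each mole of Na₂CO₃ supplies 2 eq, so 634.7 / 2 = 317.3 mol.
(b) Mass: 317.3 mol × 106 g/mol = 33,640 g.

(a) 1.26 kg; (b) 33.6 kg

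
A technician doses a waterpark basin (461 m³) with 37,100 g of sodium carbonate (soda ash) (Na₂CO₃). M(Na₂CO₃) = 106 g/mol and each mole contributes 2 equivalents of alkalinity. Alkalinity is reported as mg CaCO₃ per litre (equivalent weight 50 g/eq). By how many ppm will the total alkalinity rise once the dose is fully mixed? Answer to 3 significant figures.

Volume: 461 m³ = 461,000 L.
Moles of Na₂CO₃: 37,100 g ÷ 106 g/mol = 350 mol → 700 eq of alkalinity.
As CaCO₃: 700 eq × 50 g/eq = 35,000 g.
Rise: 35,000 g / 461,000 L × 1000 = 75.92 mg/L.

75.9 ppm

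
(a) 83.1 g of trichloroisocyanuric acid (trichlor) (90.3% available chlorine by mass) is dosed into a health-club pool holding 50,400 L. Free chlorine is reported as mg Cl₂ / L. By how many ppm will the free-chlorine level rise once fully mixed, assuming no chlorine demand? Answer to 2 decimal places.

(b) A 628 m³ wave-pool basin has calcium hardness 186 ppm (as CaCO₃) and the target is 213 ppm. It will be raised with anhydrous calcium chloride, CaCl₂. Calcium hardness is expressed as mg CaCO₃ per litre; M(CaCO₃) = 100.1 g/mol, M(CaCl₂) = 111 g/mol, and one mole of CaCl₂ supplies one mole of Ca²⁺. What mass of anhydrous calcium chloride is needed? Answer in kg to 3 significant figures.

(a) 1.49 ppm; (b) 18.8 kg

(a) Available chlorine delivered: 83.1 g × 0.903 = 75.04 g as Cl₂.
(a) Concentration rise: 75.04 g / 50,400 L = 1.489 mg/L = 1.49 ppm.

(b) Volume: 628 m³ = 628,000 L.
(b) Hardness to add: (213 − 186) = 27 mg/L as CaCO₃ × 628,000 L = 16,960 g as CaCO₃.
(b) Moles of Ca²⁺ (1 mol Ca²⁺ ≡ 1 mol CaCO₃): 16,960 / 100.1 g/mol = 169.4 mol.
(b) Mass of CaCl₂: 169.4 × 111 = 18,800 g.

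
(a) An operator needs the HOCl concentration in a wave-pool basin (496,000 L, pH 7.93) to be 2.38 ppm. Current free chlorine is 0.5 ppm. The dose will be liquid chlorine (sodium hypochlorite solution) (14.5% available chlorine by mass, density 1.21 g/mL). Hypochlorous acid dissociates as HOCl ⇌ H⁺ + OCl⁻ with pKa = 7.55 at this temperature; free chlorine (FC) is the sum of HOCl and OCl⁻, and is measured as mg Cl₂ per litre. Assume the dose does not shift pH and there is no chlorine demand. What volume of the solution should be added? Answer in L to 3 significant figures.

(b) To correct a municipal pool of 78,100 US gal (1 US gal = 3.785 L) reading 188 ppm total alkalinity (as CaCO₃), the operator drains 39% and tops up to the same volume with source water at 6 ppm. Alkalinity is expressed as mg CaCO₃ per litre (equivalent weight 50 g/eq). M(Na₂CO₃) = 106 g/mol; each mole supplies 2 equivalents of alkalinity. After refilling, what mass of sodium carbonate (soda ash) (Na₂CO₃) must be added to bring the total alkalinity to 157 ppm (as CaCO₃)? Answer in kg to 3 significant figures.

(a) 21.5 L; (b) 12.5 kg

(a) [OCl⁻]/[HOCl] = 10^(pH − pKa) = 10^(7.93 − 7.55) = 2.399; fraction as HOCl = 1/(1 + 2.399) = 0.2942.
(a) Free chlorine required for 2.38 ppm HOCl: 2.38 / 0.2942 = 8.089 ppm.
(a) FC to add: 8.089 − 0.5 = 7.589 mg/L as Cl₂.
(a) Cl₂ equivalent: 7.589 mg/L × 496,000 L = 3764 g.
(a) Product at 14.5% available Cl: 3764 / 0.145 = 25,960 g.
(a) Volume: 25,960 g ÷ 1.21 g/mL = 21,450 mL.

(b) Volume: 78,100 US gal × 3.785 L/gal = 295,608 L.
(b) After draining 39% and refilling: 188 × 0.61 + 6 × 0.39 = 117.02 ppm.
(b) Deficit to target: 157 − 117.02 = 39.98 mg/L.
(b) As CaCO₃: 39.98 mg/L × 295,608 L = 11,820 g; ÷ 50 g/eq ÷ 2 = 118.2 mol Na₂CO₃.
(b) Mass: 118.2 × 106 = 12,530 g.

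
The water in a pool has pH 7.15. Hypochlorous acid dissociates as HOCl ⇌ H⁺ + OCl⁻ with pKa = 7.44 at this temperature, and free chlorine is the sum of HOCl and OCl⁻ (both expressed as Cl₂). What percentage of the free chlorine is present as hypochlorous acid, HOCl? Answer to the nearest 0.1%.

[OCl⁻]/[HOCl] = 10^(pH − pKa) = 10^(7.15 − 7.44) = 10^-0.29 = 0.5129.
Fraction as HOCl = 1 / (1 + 0.5129) = 0.661.

66.1%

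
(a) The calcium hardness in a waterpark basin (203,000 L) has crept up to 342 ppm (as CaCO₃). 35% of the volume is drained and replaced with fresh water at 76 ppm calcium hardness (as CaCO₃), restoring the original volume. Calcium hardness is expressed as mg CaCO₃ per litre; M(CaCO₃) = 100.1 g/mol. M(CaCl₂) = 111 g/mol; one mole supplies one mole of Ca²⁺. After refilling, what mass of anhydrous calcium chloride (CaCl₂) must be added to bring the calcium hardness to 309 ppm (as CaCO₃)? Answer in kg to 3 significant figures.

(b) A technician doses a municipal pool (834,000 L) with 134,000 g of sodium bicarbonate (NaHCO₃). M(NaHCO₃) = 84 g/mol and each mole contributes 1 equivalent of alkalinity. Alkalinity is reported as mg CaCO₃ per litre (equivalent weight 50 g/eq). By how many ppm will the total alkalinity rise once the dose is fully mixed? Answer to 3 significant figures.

(a) After draining 35% and refilling: 342 × 0.65 + 76 × 0.35 = 248.9 ppm.
(a) Deficit to target: 309 − 248.9 = 60.1 mg/L.
(a) As CaCO₃: 60.1 mg/L × 203,000 L = 12,200 g; ÷ 100.1 = 121.9 mol Ca²⁺.
(a) Mass: 121.9 × 111 = 13,530 g.

(b) Moles of NaHCO₃: 134,000 g ÷ 84 g/mol = 1595 mol → 1595 eq of alkalinity.
(b) As CaCO₃: 1595 eq × 50 g/eq = 79,760 g.
(b) Rise: 79,760 g / 834,000 L × 1000 = 95.64 mg/L.

(a) 13.5 kg; (b) 95.6 ppm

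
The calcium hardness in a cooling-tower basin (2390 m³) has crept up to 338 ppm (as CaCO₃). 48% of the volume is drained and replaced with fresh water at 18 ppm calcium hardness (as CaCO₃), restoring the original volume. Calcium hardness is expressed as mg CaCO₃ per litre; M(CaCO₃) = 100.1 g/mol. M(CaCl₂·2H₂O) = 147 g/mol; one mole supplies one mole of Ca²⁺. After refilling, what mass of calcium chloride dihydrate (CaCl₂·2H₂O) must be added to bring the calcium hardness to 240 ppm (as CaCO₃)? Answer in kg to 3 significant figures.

195 kg

Volume: 2390 m³ = 2,390,000 L.
After draining 48% and refilling: 338 × 0.52 + 18 × 0.48 = 184.4 ppm.
Deficit to target: 240 − 184.4 = 55.6 mg/L.
As CaCO₃: 55.6 mg/L × 2,390,000 L = 132,900 g; ÷ 100.1 = 1328 mol Ca²⁺.
Mass: 1328 × 147 = 195,100 g.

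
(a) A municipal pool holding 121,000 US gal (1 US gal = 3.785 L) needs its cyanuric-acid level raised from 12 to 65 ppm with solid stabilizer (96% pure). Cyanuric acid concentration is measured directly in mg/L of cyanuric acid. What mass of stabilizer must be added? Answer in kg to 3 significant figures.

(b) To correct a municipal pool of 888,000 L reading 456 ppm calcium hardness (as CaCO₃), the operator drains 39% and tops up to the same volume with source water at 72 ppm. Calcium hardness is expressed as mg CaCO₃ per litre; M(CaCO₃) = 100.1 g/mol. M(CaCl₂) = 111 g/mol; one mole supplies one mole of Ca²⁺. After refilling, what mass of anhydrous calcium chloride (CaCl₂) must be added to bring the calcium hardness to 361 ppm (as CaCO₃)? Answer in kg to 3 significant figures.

(a) Volume: 121,000 US gal × 3.785 L/gal = 457,985 L.
(a) CYA to add: (65 − 12) = 53 mg/L × 457,985 L = 24,270 g cyanuric acid.
(a) At 96% purity: 24,270 / 0.96 = 25,280 g product.

(b) After draining 39% and refilling: 456 × 0.61 + 72 × 0.39 = 306.24 ppm.
(b) Deficit to target: 361 − 306.24 = 54.76 mg/L.
(b) As CaCO₃: 54.76 mg/L × 888,000 L = 48,630 g; ÷ 100.1 = 485.8 mol Ca²⁺.
(b) Mass: 485.8 × 111 = 53,920 g.

(a) 25.3 kg; (b) 53.9 kg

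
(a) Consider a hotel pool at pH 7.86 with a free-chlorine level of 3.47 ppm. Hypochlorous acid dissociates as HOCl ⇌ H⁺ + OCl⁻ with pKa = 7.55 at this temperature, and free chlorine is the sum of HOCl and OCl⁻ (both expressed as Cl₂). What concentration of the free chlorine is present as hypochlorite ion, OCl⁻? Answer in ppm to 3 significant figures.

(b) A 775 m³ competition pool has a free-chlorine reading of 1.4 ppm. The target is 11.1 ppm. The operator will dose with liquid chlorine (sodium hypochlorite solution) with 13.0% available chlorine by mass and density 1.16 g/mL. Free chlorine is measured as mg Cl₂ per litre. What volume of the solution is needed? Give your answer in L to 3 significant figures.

(a) 2.33 ppm; (b) 49.9 L

(a) [OCl⁻]/[HOCl] = 10^(pH − pKa) = 10^(7.86 − 7.55) = 10^0.31 = 2.042.
(a) Fraction as HOCl = 1 / (1 + 2.042) = 0.3288.
(a) OCl⁻ = (1 − 0.3288) × 3.47 ppm = 2.329 ppm.

(b) Volume: 775 m³ = 775,000 L.
(b) Chlorine deficit: 11.1 − 1.4 = 9.7 ppm = 9.7 mg/L as Cl₂.
(b) Cl₂ equivalent needed: 9.7 mg/L × 775,000 L = 7,517,000 mg = 7517 g.
(b) Product at 13.0% available chlorine: 7517 / 0.13 = 57,830 g.
(b) Volume at density 1.16 g/mL: 57,830 g ÷ 1.16 g/mL = 49,850 mL.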